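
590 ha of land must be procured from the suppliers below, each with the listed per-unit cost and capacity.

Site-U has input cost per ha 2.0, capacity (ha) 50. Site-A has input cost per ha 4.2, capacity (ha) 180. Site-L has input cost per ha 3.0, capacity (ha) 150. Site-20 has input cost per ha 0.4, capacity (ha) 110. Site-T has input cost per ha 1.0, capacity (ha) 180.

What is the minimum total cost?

1194

Fill from the cheapest supplier first.
Site-20 at 0.4: take all 110 ha → 480 still needed.
Site-T (1.0): use full 180 → 300 ha to go.
Site-U (2.0): use full 50 → 250 ha to go.
Site-L at 3.0: take all 150 ha → 100 still needed.
Site-A at 4.2: take 100 of its 180 → requirement met.
Cost = 110×0.4 + 180×1.0 + 50×2.0 + 150×3.0 + 100×4.2 = 1194.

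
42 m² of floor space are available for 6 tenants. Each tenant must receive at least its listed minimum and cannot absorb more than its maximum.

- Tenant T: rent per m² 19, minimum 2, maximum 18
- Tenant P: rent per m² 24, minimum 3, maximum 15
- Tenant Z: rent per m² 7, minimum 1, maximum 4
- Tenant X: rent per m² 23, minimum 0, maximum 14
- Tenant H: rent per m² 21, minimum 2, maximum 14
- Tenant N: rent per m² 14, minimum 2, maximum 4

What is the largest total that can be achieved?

Meeting every minimum uses 2+3+1+0+2+2 = 10 m², leaving 32.
Order the tenants by rent per m²: Tenant P 24 > Tenant X 23 > Tenant H 21 > Tenant T 19 > Tenant N 14 > Tenant Z 7.
Give Tenant P 12 more to hit its cap of 15 → 20 left.
Tenant X: +14 to 14 (cap) → 6 left.
Only 6 left; Tenant H takes them to reach 8.
Total = 19×2 + 24×15 + 7×1 + 23×14 + 21×8 + 14×2 = 923.

923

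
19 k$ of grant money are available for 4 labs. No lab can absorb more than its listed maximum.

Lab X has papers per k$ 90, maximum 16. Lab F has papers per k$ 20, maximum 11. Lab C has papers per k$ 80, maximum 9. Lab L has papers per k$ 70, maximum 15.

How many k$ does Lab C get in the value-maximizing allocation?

3

Highest papers per k$ first: Lab X 90 > Lab C 80 > Lab L 70 > Lab F 20.
Lab X takes 16 to reach its cap of 16 → 3 left.
Lab C has room for 9 but only 3 remain, so it gets 3.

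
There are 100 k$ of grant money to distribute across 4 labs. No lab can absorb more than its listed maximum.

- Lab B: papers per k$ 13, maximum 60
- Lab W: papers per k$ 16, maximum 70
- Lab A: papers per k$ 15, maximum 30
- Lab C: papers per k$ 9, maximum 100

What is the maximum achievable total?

1570

Highest papers per k$ first: Lab W 16 > Lab A 15 > Lab B 13 > Lab C 9.
Lab W: +70 to 70 (cap) — 30 left.
Lab A: +30 to 30 (cap) — 0 left.
Total = 16×70 + 15×30 = 1570.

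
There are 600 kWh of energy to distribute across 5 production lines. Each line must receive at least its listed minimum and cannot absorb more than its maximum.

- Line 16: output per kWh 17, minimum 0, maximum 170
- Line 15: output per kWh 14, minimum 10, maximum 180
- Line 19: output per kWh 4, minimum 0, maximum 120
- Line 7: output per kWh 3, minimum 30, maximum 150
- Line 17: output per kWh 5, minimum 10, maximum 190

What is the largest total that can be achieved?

Meeting every minimum uses 0+10+0+30+10 = 50 kWh, leaving 550.
Highest output per kWh first: Line 16 17 > Line 15 14 > Line 17 5 > Line 19 4 > Line 7 3.
Line 16: +170 to 170 (cap) — 380 left.
Line 15 takes 170 more to reach its cap of 180 — 210 left.
Give Line 17 180 more to hit its cap of 190 — 30 left.
Only 30 left; Line 19 takes them to reach 30.
Total = 17×170 + 14×180 + 4×30 + 3×30 + 5×190 = 6570.

6570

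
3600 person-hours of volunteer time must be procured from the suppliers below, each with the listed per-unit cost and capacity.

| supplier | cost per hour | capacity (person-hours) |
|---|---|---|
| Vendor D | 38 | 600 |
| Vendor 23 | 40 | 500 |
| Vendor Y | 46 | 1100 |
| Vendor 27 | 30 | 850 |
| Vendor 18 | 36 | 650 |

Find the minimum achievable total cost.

Fill from the cheapest supplier first.
Vendor 27 at 30: take all 850 person-hours ; 2750 still needed.
Vendor 18 at 36: take all 650 person-hours ; 2100 still needed.
Take 600 from Vendor D at 38 ; need 1500 more.
Vendor 23 at 40: take all 500 person-hours ; 1000 still needed.
Vendor Y (46): take the remaining 1000 ; done.
Cost = 850×30 + 650×36 + 600×38 + 500×40 + 1000×46 = 137700.

137700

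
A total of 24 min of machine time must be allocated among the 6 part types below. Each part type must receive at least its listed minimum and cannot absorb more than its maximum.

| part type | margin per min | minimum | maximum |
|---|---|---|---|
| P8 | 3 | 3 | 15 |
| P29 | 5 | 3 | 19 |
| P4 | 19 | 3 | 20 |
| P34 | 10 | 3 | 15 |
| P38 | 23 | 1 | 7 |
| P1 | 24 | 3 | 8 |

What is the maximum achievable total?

Meeting every minimum uses 3+3+3+3+1+3 = 16 min, leaving 8.
Highest margin per min first: P1 24 > P38 23 > P4 19 > P34 10 > P29 5 > P8 3.
Give P1 5 more to hit its cap of 8 ; 3 left.
P38 has room for 6 more but only 3 remain, so it gets 4.
Total = 3×3 + 5×3 + 19×3 + 10×3 + 23×4 + 24×8 = 395.

395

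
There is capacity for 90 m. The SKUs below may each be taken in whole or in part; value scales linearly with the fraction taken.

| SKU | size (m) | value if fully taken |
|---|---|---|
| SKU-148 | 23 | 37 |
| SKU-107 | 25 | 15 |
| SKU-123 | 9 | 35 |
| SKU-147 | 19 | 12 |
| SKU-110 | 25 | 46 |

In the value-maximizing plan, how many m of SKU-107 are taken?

14

Sort by value density: SKU-123 35/9≈3.89, SKU-110 46/25≈1.84, SKU-148 37/23≈1.61, SKU-147 12/19≈0.632, SKU-107 15/25≈0.6.
Take all of SKU-123 (9 m, value 35) ; 81 m left.
All 25 m of SKU-110 fit (value 46) ; 56 remain.
Take all of SKU-148 (23 m, value 37) ; 33 m left.
Take all of SKU-147 (19 m, value 12) ; 14 m left.
14 m left: a 14/25 share of SKU-107 gives 15×14/25 = 8.4.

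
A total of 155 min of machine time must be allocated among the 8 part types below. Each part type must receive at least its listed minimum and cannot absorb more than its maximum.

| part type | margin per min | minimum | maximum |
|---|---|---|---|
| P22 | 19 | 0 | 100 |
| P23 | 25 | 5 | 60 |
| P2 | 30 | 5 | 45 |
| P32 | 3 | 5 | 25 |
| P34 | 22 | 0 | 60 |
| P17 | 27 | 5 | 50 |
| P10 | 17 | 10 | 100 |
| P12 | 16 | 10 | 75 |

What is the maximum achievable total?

3920

Meeting every minimum uses 0+5+5+5+0+5+10+10 = 40 min, leaving 115.
Order the part types by margin per min: P2 30 > P17 27 > P23 25 > P34 22 > P22 19 > P10 17 > P12 16 > P32 3.
P2 takes 40 more to reach its cap of 45 ; 75 left.
P17 takes 45 more to reach its cap of 50 ; 30 left.
P23: +30 (room for 55) → 35. Pool exhausted.
Total = 25×35 + 30×45 + 3×5 + 27×50 + 17×10 + 16×10 = 3920.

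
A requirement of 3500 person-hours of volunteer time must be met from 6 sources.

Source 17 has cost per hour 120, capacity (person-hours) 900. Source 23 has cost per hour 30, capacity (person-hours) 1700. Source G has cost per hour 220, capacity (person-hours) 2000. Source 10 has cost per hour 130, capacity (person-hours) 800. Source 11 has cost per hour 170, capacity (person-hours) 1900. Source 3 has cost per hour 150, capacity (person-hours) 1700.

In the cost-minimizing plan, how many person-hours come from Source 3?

Cheapest first:
Source 23 at 30: take all 1700 person-hours ; 1800 still needed.
Source 17 at 120: take all 900 person-hours ; 900 still needed.
Take 800 from Source 10 at 130 ; need 100 more.
Source 3 at 150: take 100 of its 1700 ; requirement met.
Source 11, Source G: unused.

100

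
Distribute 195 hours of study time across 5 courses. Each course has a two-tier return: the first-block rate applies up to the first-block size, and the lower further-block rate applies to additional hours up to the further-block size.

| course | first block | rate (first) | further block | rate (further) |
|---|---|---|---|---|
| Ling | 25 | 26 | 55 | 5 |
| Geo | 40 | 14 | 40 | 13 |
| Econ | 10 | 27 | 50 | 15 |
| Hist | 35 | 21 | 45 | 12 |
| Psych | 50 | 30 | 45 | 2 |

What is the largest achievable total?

4255

Treat each block as its own option and order by rate: Psych/T1 30 > Econ/T1 27 > Ling/T1 26 > Hist/T1 21 > Econ/T2 15 > Geo/T1 14 > Geo/T2 13 > Hist/T2 12 > Ling/T2 5 > Psych/T2 2.
Fill Psych T1 block (50 at 30) — 145 left.
Econ/T1 (27): +10 — 135 left.
Ling T1 at 26: fill all 25 — 110 left.
Hist T1 at 21: fill all 35 — 75 left.
Econ T2 at 15: fill all 50 — 25 left.
Geo T1 at 14: only 25 left, fill 25.
Total = 30×50 + 27×10 + 26×25 + 21×35 + 15×50 + 14×25 = 4255.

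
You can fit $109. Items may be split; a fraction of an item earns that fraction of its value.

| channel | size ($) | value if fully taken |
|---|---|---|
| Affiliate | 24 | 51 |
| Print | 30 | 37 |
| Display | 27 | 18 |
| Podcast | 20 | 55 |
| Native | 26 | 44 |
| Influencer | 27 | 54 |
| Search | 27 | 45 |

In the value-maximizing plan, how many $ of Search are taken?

12

Rank by value-to-size ratio: Podcast 55/20≈2.75, Affiliate 51/24≈2.12, Influencer 54/27≈2, Native 44/26≈1.69, Search 45/27≈1.67, Print 37/30≈1.23, Display 18/27≈0.667.
All 20 $ of Podcast fit (value 55) ; 89 remain.
All 24 $ of Affiliate fit (value 51) ; 65 remain.
Take all of Influencer (27 $, value 54) ; 38 $ left.
Native: take in full, 26 $ for value 44 ; 12 left.
Only 12 $ remain; take 12/27 of Search for value 45×12/27 = 20.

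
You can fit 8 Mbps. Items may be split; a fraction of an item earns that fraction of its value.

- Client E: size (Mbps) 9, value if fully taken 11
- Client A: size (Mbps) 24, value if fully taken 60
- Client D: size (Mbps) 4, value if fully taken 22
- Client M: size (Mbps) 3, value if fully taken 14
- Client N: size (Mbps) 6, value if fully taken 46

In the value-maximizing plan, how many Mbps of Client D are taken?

2

Best value per unit of size first: Client N 46/6≈7.67, Client D 22/4≈5.5, Client M 14/3≈4.67, Client A 60/24≈2.5, Client E 11/9≈1.22.
All 6 Mbps of Client N fit (value 46) ; 2 remain.
2 Mbps left: a 2/4 share of Client D gives 22×2/4 = 11.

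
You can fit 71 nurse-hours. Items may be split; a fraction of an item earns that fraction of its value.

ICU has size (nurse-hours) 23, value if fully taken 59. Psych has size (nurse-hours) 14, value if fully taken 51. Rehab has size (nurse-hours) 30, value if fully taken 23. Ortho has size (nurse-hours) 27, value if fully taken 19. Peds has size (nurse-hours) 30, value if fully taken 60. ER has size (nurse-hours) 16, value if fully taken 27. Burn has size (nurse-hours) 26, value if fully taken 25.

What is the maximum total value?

Best value per unit of size first: Psych 51/14≈3.64, ICU 59/23≈2.57, Peds 60/30≈2, ER 27/16≈1.69, Burn 25/26≈0.962, Rehab 23/30≈0.767, Ortho 19/27≈0.704.
All 14 nurse-hours of Psych fit (value 51) → 57 remain.
All 23 nurse-hours of ICU fit (value 59) → 34 remain.
All 30 nurse-hours of Peds fit (value 60) → 4 remain.
Fill the last 4 nurse-hours with part of ER: 4/16 of it earns 6.75.
Total value = 176.75.

176.75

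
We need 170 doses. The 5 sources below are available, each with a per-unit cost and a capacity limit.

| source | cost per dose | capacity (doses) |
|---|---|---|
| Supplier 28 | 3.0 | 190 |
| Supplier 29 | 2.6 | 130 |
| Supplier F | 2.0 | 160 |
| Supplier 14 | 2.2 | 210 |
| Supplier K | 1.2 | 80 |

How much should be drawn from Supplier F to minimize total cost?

Fill from the cheapest source first.
Take 80 from Supplier K at 1.2 — need 90 more.
Supplier F at 2.0: take 90 of its 160 — requirement met.
Supplier 14, Supplier 29, Supplier 28: unused.

90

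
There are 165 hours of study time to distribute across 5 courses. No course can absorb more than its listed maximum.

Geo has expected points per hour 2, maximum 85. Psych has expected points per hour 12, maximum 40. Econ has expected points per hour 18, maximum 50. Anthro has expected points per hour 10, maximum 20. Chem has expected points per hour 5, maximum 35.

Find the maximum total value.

1795

Rank by expected points per hour: Econ 18 > Psych 12 > Anthro 10 > Chem 5 > Geo 2.
Give Econ 50 to hit its cap of 50 ; 115 left.
Psych: +40 to 40 (cap) ; 75 left.
Anthro: +20 to 20 (cap) ; 55 left.
Give Chem 35 to hit its cap of 35 ; 20 left.
Only 20 left; Geo takes them to reach 20.
Total = 2×20 + 12×40 + 18×50 + 10×20 + 5×35 = 1795.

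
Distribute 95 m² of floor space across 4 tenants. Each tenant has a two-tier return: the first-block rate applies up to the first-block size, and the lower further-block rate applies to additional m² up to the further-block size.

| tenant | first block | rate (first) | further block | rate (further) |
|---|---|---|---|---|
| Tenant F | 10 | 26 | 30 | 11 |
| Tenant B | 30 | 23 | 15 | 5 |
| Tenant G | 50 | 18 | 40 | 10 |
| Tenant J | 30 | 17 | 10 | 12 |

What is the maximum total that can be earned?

Order all 8 blocks by rate: Tenant F/first 26 > Tenant B/first 23 > Tenant G/first 18 > Tenant J/first 17 > Tenant J/second 12 > Tenant F/second 11 > Tenant G/second 10 > Tenant B/second 5.
Fill Tenant F first block (10 at 26) ; 85 left.
Fill Tenant B first block (30 at 23) ; 55 left.
Fill Tenant G first block (50 at 18) ; 5 left.
Tenant J/first: +5 of 30 at 17; pool empty.
Total = 26×10 + 23×30 + 18×50 + 17×5 = 1935.

1935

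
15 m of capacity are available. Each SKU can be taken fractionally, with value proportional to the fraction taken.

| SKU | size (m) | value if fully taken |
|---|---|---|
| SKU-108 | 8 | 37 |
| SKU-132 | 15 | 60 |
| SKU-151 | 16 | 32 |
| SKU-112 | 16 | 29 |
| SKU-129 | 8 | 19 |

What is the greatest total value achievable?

Best value per unit of size first: SKU-108 37/8≈4.62, SKU-132 60/15≈4, SKU-129 19/8≈2.38, SKU-151 32/16≈2, SKU-112 29/16≈1.81.
SKU-108: take in full, 8 m for value 37 ; 7 left.
Fill the last 7 m with part of SKU-132: 7/15 of it earns 28.
Total value = 65.

65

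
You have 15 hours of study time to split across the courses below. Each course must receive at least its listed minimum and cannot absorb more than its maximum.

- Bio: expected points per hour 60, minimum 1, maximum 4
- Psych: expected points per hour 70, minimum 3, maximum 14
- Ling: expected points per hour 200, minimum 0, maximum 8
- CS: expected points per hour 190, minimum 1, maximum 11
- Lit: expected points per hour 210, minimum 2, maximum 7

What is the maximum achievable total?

Meeting every minimum uses 1+3+0+1+2 = 7 hours, leaving 8.
Highest expected points per hour first: Lit 210 > Ling 200 > CS 190 > Psych 70 > Bio 60.
Lit takes 5 more to reach its cap of 7 → 3 left.
Ling has room for 8 more but only 3 remain, so it gets 3.
Total = 60×1 + 70×3 + 200×3 + 190×1 + 210×7 = 2530.

2530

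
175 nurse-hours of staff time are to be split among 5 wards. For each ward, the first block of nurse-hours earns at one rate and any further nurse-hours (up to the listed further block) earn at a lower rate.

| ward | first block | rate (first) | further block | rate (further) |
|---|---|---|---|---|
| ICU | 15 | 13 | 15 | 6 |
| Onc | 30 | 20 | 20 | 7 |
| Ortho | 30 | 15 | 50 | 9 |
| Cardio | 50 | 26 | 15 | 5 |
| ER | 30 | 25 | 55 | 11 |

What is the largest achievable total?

3515

Order all 10 blocks by rate: Cardio/tier1 26 > ER/tier1 25 > Onc/tier1 20 > Ortho/tier1 15 > ICU/tier1 13 > ER/tier2 11 > Ortho/tier2 9 > Onc/tier2 7 > ICU/tier2 6 > Cardio/tier2 5.
Cardio/tier1 (26): +50 — 125 left.
ER/tier1 (25): +30 — 95 left.
Onc tier1 at 20: fill all 30 — 65 left.
Fill Ortho tier1 block (30 at 15) — 35 left.
ICU/tier1 (13): +15 — 20 left.
ER tier2 at 11: only 20 left, fill 20.
Total = 26×50 + 25×30 + 20×30 + 15×30 + 13×15 + 11×20 = 3515.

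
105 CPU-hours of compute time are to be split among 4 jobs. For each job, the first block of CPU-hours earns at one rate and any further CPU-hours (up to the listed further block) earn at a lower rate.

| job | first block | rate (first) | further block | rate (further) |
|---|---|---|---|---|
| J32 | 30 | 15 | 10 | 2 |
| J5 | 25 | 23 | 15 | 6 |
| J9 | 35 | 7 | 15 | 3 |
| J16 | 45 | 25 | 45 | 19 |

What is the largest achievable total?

Treat each block as its own option and order by rate: J16/T1 25 > J5/T1 23 > J16/T2 19 > J32/T1 15 > J9/T1 7 > J5/T2 6 > J9/T2 3 > J32/T2 2.
Fill J16 T1 block (45 at 25) — 60 left.
Fill J5 T1 block (25 at 23) — 35 left.
35 remain; put them into J16 T2 at 19.
Total = 25×45 + 23×25 + 19×35 = 2365.

2365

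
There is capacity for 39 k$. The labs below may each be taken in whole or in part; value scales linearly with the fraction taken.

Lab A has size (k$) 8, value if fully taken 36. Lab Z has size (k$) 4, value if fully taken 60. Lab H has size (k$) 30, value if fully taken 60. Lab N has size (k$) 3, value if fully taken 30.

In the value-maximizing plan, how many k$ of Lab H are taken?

Rank by value-to-size ratio: Lab Z 60/4≈15, Lab N 30/3≈10, Lab A 36/8≈4.5, Lab H 60/30≈2.
Take all of Lab Z (4 k$, value 60) → 35 k$ left.
Take all of Lab N (3 k$, value 30) → 32 k$ left.
Lab A: take in full, 8 k$ for value 36 → 24 left.
Only 24 k$ remain; take 24/30 of Lab H for value 60×24/30 = 48.

24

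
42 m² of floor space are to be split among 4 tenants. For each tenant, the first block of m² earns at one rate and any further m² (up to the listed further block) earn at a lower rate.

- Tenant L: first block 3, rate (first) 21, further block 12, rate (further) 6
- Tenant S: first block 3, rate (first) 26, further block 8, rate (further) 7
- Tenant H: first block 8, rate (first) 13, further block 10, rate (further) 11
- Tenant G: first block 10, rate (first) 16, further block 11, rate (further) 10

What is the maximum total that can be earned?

Order all 8 blocks by rate: Tenant S/T1 26 > Tenant L/T1 21 > Tenant G/T1 16 > Tenant H/T1 13 > Tenant H/T2 11 > Tenant G/T2 10 > Tenant S/T2 7 > Tenant L/T2 6.
Tenant S/T1 (26): +3 ; 39 left.
Tenant L T1 at 21: fill all 3 ; 36 left.
Tenant G/T1 (16): +10 ; 26 left.
Tenant H T1 at 13: fill all 8 ; 18 left.
Tenant H/T2 (11): +10 ; 8 left.
Tenant G/T2: +8 of 11 at 10; pool empty.
Total = 26×3 + 21×3 + 16×10 + 13×8 + 11×10 + 10×8 = 595.

595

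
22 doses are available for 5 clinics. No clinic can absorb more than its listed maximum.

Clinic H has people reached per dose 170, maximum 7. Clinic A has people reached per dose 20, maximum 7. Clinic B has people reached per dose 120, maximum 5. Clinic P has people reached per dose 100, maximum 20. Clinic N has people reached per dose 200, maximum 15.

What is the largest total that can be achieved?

Rank by people reached per dose: Clinic N 200 > Clinic H 170 > Clinic B 120 > Clinic P 100 > Clinic A 20.
Clinic N: +15 to 15 (cap) ; 7 left.
Clinic H takes 7 to reach its cap of 7 ; 0 left.
Total = 170×7 + 200×15 = 4190.

4190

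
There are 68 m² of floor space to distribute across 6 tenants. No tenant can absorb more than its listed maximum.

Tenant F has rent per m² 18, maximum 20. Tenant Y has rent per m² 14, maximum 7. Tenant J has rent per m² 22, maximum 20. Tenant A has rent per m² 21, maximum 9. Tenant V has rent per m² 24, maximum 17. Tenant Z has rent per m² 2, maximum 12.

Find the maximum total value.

Rank by rent per m²: Tenant V 24 > Tenant J 22 > Tenant A 21 > Tenant F 18 > Tenant Y 14 > Tenant Z 2.
Tenant V: +17 to 17 (cap) — 51 left.
Tenant J takes 20 to reach its cap of 20 — 31 left.
Tenant A takes 9 to reach its cap of 9 — 22 left.
Give Tenant F 20 to hit its cap of 20 — 2 left.
Tenant Y has room for 7 but only 2 remain, so it gets 2.
Total = 18×20 + 14×2 + 22×20 + 21×9 + 24×17 = 1425.

1425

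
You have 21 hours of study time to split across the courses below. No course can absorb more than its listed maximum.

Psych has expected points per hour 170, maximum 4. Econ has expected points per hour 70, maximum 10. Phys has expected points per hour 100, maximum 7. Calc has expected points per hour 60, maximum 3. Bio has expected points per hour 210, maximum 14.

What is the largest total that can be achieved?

Highest expected points per hour first: Bio 210 > Psych 170 > Phys 100 > Econ 70 > Calc 60.
Bio: +14 to 14 (cap) ; 7 left.
Psych takes 4 to reach its cap of 4 ; 3 left.
Only 3 left; Phys takes them to reach 3.
Total = 170×4 + 100×3 + 210×14 = 3920.

3920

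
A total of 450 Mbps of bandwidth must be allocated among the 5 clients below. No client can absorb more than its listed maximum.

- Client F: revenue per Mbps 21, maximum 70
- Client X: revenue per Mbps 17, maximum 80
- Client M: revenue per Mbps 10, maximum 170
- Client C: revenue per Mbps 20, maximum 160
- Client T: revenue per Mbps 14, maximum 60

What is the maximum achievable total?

Rank by revenue per Mbps: Client F 21 > Client C 20 > Client X 17 > Client T 14 > Client M 10.
Give Client F 70 to hit its cap of 70 ; 380 left.
Client C: +160 to 160 (cap) ; 220 left.
Give Client X 80 to hit its cap of 80 ; 140 left.
Client T takes 60 to reach its cap of 60 ; 80 left.
Only 80 left; Client M takes them to reach 80.
Total = 21×70 + 17×80 + 10×80 + 20×160 + 14×60 = 7670.

7670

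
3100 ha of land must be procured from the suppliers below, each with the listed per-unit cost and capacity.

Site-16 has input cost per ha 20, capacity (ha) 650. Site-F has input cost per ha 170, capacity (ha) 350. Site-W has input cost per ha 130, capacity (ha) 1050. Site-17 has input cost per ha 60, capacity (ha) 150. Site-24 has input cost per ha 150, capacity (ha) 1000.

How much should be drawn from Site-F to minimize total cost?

Use suppliers in increasing cost order.
Take 650 from Site-16 at 20 — need 2450 more.
Take 150 from Site-17 at 60 — need 2300 more.
Site-W (130): use full 1050 — 1250 ha to go.
Site-24 at 150: take all 1000 ha — 250 still needed.
Take 250 from Site-F at 170 to finish.

250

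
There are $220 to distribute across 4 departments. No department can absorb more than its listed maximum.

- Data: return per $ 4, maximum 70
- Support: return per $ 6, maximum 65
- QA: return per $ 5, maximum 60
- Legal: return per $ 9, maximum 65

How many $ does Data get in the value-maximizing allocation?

30

Rank by return per $: Legal 9 > Support 6 > QA 5 > Data 4.
Legal: +65 to 65 (cap) ; 155 left.
Support: +65 to 65 (cap) ; 90 left.
Give QA 60 to hit its cap of 60 ; 30 left.
Data has room for 70 but only 30 remain, so it gets 30.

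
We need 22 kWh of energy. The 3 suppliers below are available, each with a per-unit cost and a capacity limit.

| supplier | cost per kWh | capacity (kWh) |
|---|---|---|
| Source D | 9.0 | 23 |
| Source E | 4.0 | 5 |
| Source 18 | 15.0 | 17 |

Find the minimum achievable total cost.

173

Use suppliers in increasing cost order.
Take 5 from Source E at 4.0 → need 17 more.
Source D at 9.0: take 17 of its 23 → requirement met.
Source 18: unused.
Cost = 5×4.0 + 17×9.0 = 173.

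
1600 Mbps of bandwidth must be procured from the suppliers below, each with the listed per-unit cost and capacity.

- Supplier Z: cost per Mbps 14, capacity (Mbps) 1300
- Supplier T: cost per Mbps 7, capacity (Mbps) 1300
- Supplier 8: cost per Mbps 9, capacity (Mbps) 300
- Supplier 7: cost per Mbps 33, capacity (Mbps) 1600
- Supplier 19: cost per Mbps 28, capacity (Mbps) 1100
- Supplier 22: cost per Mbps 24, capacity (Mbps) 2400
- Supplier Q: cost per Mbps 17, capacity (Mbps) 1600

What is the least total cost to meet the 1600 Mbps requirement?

Fill from the cheapest supplier first.
Supplier T at 7: take all 1300 Mbps ; 300 still needed.
Take 300 from Supplier 8 at 9 ; need 0 more.
Supplier Z, Supplier Q, Supplier 22, Supplier 19, Supplier 7: unused.
Cost = 1300×7 + 300×9 = 11800.

11800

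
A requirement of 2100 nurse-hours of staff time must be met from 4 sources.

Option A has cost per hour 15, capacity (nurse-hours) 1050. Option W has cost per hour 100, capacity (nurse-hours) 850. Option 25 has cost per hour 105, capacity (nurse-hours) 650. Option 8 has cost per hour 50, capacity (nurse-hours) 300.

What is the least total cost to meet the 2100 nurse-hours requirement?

105750

Fill from the cheapest source first.
Option A at 15: take all 1050 nurse-hours — 1050 still needed.
Take 300 from Option 8 at 50 — need 750 more.
Option W (100): take the remaining 750 — done.
Option 25: unused.
Cost = 1050×15 + 300×50 + 750×100 = 105750.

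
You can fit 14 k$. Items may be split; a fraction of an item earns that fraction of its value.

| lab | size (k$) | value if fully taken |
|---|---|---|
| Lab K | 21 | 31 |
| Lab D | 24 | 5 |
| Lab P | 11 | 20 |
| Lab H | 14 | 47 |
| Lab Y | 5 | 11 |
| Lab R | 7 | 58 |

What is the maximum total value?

81.5

Sort by value density: Lab R 58/7≈8.29, Lab H 47/14≈3.36, Lab Y 11/5≈2.2, Lab P 20/11≈1.82, Lab K 31/21≈1.48, Lab D 5/24≈0.208.
Take all of Lab R (7 k$, value 58) → 7 k$ left.
Only 7 k$ remain; take 7/14 of Lab H for value 47×7/14 = 23.5.
Total value = 81.5.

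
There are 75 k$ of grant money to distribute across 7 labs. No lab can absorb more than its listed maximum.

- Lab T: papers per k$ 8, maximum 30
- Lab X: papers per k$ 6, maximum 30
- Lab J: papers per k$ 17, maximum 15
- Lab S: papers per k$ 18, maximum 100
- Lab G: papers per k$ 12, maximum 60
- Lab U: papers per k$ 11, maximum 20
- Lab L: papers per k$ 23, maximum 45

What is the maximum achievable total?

1575

Order the labs by papers per k$: Lab L 23 > Lab S 18 > Lab J 17 > Lab G 12 > Lab U 11 > Lab T 8 > Lab X 6.
Lab L takes 45 to reach its cap of 45 — 30 left.
Lab S: +30 (room for 100) → 30. Pool exhausted.
Total = 18×30 + 23×45 = 1575.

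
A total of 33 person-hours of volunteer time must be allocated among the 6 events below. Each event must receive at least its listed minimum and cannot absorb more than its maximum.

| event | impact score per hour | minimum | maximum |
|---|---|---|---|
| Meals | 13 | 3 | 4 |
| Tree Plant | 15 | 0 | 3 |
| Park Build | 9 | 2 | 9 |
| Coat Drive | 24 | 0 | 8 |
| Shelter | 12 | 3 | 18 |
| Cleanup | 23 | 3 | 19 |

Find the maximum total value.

676

Meeting every minimum uses 3+0+2+0+3+3 = 11 person-hours, leaving 22.
Rank by impact score per hour: Coat Drive 24 > Cleanup 23 > Tree Plant 15 > Meals 13 > Shelter 12 > Park Build 9.
Give Coat Drive 8 more to hit its cap of 8 ; 14 left.
Cleanup: +14 (room for 16) → 17. Pool exhausted.
Total = 13×3 + 9×2 + 24×8 + 12×3 + 23×17 = 676.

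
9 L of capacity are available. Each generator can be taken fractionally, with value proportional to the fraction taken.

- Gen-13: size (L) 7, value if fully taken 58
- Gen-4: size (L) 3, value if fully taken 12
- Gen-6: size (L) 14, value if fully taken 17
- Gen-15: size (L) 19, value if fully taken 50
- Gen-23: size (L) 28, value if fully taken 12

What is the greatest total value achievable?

Rank by value-to-size ratio: Gen-13 58/7≈8.29, Gen-4 12/3≈4, Gen-15 50/19≈2.63, Gen-6 17/14≈1.21, Gen-23 12/28≈0.429.
Gen-13: take in full, 7 L for value 58 → 2 left.
Only 2 L remain; take 2/3 of Gen-4 for value 12×2/3 = 8.
Total value = 66.

66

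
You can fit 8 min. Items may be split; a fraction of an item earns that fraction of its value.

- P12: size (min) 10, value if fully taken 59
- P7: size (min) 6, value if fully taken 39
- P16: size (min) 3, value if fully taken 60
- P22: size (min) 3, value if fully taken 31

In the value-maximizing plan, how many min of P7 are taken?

2

Sort by value density: P16 60/3≈20, P22 31/3≈10.3, P7 39/6≈6.5, P12 59/10≈5.9.
All 3 min of P16 fit (value 60) — 5 remain.
P22: take in full, 3 min for value 31 — 2 left.
2 min left: a 2/6 share of P7 gives 39×2/6 = 13.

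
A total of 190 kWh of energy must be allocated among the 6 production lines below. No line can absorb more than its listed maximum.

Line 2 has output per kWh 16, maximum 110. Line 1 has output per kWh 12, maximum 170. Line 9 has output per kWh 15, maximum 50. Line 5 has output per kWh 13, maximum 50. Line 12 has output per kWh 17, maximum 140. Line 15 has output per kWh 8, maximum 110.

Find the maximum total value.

Rank by output per kWh: Line 12 17 > Line 2 16 > Line 9 15 > Line 5 13 > Line 1 12 > Line 15 8.
Line 12 takes 140 to reach its cap of 140 → 50 left.
Line 2 has room for 110 but only 50 remain, so it gets 50.
Total = 16×50 + 17×140 = 3180.

3180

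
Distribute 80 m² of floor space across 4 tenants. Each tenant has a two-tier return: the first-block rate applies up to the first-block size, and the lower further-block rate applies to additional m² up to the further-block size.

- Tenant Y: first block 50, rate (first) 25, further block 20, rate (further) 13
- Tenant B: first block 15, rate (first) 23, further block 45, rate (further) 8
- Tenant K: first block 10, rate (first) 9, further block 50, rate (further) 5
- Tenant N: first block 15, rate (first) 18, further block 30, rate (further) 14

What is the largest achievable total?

1865

Rank every tier by rate: Tenant Y/first 25 > Tenant B/first 23 > Tenant N/first 18 > Tenant N/second 14 > Tenant Y/second 13 > Tenant K/first 9 > Tenant B/second 8 > Tenant K/second 5.
Fill Tenant Y first block (50 at 25) ; 30 left.
Fill Tenant B first block (15 at 23) ; 15 left.
Tenant N/first (18): +15 ; 0 left.
Total = 25×50 + 23×15 + 18×15 = 1865.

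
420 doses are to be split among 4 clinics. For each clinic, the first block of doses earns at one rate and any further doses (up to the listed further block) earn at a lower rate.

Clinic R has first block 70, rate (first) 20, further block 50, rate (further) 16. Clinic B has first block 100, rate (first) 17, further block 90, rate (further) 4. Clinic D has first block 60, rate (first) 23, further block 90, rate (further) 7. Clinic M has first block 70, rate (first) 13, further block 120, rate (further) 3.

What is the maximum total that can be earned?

6680

Order all 8 blocks by rate: Clinic D/tier1 23 > Clinic R/tier1 20 > Clinic B/tier1 17 > Clinic R/tier2 16 > Clinic M/tier1 13 > Clinic D/tier2 7 > Clinic B/tier2 4 > Clinic M/tier2 3.
Clinic D/tier1 (23): +60 → 360 left.
Clinic R tier1 at 20: fill all 70 → 290 left.
Clinic B tier1 at 17: fill all 100 → 190 left.
Clinic R/tier2 (16): +50 → 140 left.
Clinic M tier1 at 13: fill all 70 → 70 left.
70 remain; put them into Clinic D tier2 at 7.
Total = 23×60 + 20×70 + 17×100 + 16×50 + 13×70 + 7×70 = 6680.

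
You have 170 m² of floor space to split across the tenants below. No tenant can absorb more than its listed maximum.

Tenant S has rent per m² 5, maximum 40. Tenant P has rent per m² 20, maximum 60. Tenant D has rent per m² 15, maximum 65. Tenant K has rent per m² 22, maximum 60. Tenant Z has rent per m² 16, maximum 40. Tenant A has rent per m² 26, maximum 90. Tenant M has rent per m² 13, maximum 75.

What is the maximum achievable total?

Highest rent per m² first: Tenant A 26 > Tenant K 22 > Tenant P 20 > Tenant Z 16 > Tenant D 15 > Tenant M 13 > Tenant S 5.
Tenant A takes 90 to reach its cap of 90 ; 80 left.
Tenant K: +60 to 60 (cap) ; 20 left.
Tenant P has room for 60 but only 20 remain, so it gets 20.
Total = 20×20 + 22×60 + 26×90 = 4060.

4060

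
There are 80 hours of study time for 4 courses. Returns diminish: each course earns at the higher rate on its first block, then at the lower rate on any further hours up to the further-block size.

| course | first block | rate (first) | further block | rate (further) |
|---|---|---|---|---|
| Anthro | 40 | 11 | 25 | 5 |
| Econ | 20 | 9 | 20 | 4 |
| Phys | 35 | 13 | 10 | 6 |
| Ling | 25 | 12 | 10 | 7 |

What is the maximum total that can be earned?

Treat each block as its own option and order by rate: Phys/tier1 13 > Ling/tier1 12 > Anthro/tier1 11 > Econ/tier1 9 > Ling/tier2 7 > Phys/tier2 6 > Anthro/tier2 5 > Econ/tier2 4.
Fill Phys tier1 block (35 at 13) → 45 left.
Ling tier1 at 12: fill all 25 → 20 left.
20 remain; put them into Anthro tier1 at 11.
Total = 13×35 + 12×25 + 11×20 = 975.

975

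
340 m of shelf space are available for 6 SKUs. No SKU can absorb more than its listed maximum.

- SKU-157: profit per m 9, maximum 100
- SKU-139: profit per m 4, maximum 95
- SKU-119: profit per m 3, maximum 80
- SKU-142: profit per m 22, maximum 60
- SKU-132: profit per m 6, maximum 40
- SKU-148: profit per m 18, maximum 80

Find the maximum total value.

4140

Order the SKUs by profit per m: SKU-142 22 > SKU-148 18 > SKU-157 9 > SKU-132 6 > SKU-139 4 > SKU-119 3.
SKU-142: +60 to 60 (cap) ; 280 left.
SKU-148 takes 80 to reach its cap of 80 ; 200 left.
SKU-157: +100 to 100 (cap) ; 100 left.
Give SKU-132 40 to hit its cap of 40 ; 60 left.
SKU-139: +60 (room for 95) → 60. Pool exhausted.
Total = 9×100 + 4×60 + 22×60 + 6×40 + 18×80 = 4140.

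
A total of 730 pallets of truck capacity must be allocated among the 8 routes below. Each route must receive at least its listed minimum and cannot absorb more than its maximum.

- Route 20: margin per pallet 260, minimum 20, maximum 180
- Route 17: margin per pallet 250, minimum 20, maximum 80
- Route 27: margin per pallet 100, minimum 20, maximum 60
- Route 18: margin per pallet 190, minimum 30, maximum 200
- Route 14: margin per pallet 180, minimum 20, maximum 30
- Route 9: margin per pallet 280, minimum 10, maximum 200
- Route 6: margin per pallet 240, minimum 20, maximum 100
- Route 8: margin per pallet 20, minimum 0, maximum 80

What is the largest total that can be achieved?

177100

Meeting every minimum uses 20+20+20+30+20+10+20+0 = 140 pallets, leaving 590.
Order the routes by margin per pallet: Route 9 280 > Route 20 260 > Route 17 250 > Route 6 240 > Route 18 190 > Route 14 180 > Route 27 100 > Route 8 20.
Give Route 9 190 more to hit its cap of 200 — 400 left.
Route 20: +160 to 180 (cap) — 240 left.
Route 17 takes 60 more to reach its cap of 80 — 180 left.
Give Route 6 80 more to hit its cap of 100 — 100 left.
Route 18 has room for 170 more but only 100 remain, so it gets 130.
Total = 260×180 + 250×80 + 100×20 + 190×130 + 180×20 + 280×200 + 240×100 = 177100.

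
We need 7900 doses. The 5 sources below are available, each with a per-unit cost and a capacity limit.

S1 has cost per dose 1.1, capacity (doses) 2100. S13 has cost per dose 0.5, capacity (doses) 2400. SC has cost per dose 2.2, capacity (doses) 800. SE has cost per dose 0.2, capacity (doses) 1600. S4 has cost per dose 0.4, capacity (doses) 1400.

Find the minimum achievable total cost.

5270

Cheapest first:
SE (0.2): use full 1600 → 6300 doses to go.
S4 (0.4): use full 1400 → 4900 doses to go.
S13 (0.5): use full 2400 → 2500 doses to go.
S1 (1.1): use full 2100 → 400 doses to go.
Take 400 from SC at 2.2 to finish.
Cost = 1600×0.2 + 1400×0.4 + 2400×0.5 + 2100×1.1 + 400×2.2 = 5270.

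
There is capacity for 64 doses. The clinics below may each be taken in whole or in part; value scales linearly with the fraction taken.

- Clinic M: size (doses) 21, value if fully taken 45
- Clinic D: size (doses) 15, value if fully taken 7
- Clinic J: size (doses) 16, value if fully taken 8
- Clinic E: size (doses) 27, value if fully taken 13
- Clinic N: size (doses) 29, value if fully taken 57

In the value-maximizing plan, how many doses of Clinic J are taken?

Best value per unit of size first: Clinic M 45/21≈2.14, Clinic N 57/29≈1.97, Clinic J 8/16≈0.5, Clinic E 13/27≈0.481, Clinic D 7/15≈0.467.
All 21 doses of Clinic M fit (value 45) — 43 remain.
Take all of Clinic N (29 doses, value 57) — 14 doses left.
Only 14 doses remain; take 14/16 of Clinic J for value 8×14/16 = 7.

14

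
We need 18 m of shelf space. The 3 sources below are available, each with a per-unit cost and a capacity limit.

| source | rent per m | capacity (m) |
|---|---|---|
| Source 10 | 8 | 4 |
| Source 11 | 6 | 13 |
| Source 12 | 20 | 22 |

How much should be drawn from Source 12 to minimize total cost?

Fill from the cheapest source first.
Take 13 from Source 11 at 6 ; need 5 more.
Source 10 at 8: take all 4 m ; 1 still needed.
Source 12 at 20: take 1 of its 22 ; requirement met.

1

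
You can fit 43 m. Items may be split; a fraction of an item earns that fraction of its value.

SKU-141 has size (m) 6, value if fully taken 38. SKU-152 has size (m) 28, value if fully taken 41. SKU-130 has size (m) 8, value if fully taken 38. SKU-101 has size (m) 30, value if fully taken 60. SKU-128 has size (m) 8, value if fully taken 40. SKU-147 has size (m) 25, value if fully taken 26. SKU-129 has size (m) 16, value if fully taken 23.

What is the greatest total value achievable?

158

Sort by value density: SKU-141 38/6≈6.33, SKU-128 40/8≈5, SKU-130 38/8≈4.75, SKU-101 60/30≈2, SKU-152 41/28≈1.46, SKU-129 23/16≈1.44, SKU-147 26/25≈1.04.
All 6 m of SKU-141 fit (value 38) → 37 remain.
Take all of SKU-128 (8 m, value 40) → 29 m left.
Take all of SKU-130 (8 m, value 38) → 21 m left.
21 m left: a 21/30 share of SKU-101 gives 60×21/30 = 42.
Total value = 158.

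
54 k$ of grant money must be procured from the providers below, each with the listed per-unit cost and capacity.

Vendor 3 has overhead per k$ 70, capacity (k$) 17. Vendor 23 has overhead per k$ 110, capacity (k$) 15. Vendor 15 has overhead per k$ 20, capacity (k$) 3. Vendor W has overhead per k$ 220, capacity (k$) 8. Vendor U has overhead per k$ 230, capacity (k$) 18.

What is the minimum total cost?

7190

Cheapest first:
Vendor 15 at 20: take all 3 k$ ; 51 still needed.
Vendor 3 (70): use full 17 ; 34 k$ to go.
Vendor 23 (110): use full 15 ; 19 k$ to go.
Take 8 from Vendor W at 220 ; need 11 more.
Vendor U at 230: take 11 of its 18 ; requirement met.
Cost = 3×20 + 17×70 + 15×110 + 8×220 + 11×230 = 7190.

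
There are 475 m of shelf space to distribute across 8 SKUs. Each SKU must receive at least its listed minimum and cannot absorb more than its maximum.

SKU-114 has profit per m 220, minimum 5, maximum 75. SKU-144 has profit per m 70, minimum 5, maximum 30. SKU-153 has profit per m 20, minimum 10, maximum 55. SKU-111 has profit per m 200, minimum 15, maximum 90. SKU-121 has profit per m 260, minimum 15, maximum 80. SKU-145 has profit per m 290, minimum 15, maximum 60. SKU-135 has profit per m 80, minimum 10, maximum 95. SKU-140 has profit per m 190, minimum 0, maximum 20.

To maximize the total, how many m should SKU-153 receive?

Meeting every minimum uses 5+5+10+15+15+15+10+0 = 75 m, leaving 400.
Highest profit per m first: SKU-145 290 > SKU-121 260 > SKU-114 220 > SKU-111 200 > SKU-140 190 > SKU-135 80 > SKU-144 70 > SKU-153 20.
SKU-145: +45 to 60 (cap) ; 355 left.
SKU-121 takes 65 more to reach its cap of 80 ; 290 left.
SKU-114: +70 to 75 (cap) ; 220 left.
Give SKU-111 75 more to hit its cap of 90 ; 145 left.
SKU-140: +20 to 20 (cap) ; 125 left.
SKU-135 takes 85 more to reach its cap of 95 ; 40 left.
SKU-144 takes 25 more to reach its cap of 30 ; 15 left.
SKU-153 has room for 45 more but only 15 remain, so it gets 25.

25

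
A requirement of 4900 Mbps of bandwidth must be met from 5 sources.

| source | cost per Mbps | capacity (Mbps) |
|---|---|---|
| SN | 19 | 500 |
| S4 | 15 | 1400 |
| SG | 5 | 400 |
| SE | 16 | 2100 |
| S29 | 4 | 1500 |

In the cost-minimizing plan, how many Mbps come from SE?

1600

Use sources in increasing cost order.
S29 (4): use full 1500 → 3400 Mbps to go.
SG at 5: take all 400 Mbps → 3000 still needed.
Take 1400 from S4 at 15 → need 1600 more.
Take 1600 from SE at 16 to finish.
SN: unused.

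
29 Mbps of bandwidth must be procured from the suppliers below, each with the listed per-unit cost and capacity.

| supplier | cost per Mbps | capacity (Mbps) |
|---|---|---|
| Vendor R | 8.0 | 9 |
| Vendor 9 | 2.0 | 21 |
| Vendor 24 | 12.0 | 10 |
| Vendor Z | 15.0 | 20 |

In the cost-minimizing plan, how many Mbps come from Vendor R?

Cheapest first:
Take 21 from Vendor 9 at 2.0 — need 8 more.
Take 8 from Vendor R at 8.0 to finish.
Vendor 24, Vendor Z: unused.

8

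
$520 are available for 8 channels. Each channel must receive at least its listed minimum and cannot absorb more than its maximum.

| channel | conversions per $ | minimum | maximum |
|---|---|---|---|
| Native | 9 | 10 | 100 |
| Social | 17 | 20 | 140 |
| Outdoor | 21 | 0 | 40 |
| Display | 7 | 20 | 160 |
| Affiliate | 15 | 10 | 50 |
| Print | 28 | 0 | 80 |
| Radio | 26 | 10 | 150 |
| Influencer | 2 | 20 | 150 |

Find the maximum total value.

10470

Meeting every minimum uses 10+20+0+20+10+0+10+20 = 90 $, leaving 430.
Rank by conversions per $: Print 28 > Radio 26 > Outdoor 21 > Social 17 > Affiliate 15 > Native 9 > Display 7 > Influencer 2.
Give Print 80 more to hit its cap of 80 — 350 left.
Radio takes 140 more to reach its cap of 150 — 210 left.
Outdoor: +40 to 40 (cap) — 170 left.
Social takes 120 more to reach its cap of 140 — 50 left.
Give Affiliate 40 more to hit its cap of 50 — 10 left.
Native: +10 (room for 90) → 20. Pool exhausted.
Total = 9×20 + 17×140 + 21×40 + 7×20 + 15×50 + 28×80 + 26×150 + 2×20 = 10470.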